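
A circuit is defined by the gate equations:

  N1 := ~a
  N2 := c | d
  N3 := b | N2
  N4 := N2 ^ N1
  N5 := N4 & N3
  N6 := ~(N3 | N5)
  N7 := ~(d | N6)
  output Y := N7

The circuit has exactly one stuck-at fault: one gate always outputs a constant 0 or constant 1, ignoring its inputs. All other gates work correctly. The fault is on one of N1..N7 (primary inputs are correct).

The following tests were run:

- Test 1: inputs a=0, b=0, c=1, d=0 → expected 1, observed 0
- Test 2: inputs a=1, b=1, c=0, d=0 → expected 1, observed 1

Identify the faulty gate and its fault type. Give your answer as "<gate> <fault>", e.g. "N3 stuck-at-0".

Fault-free values for test 1 (a=0, b=0, c=1, d=0): N1=1, N2=1, N3=1, N4=0, N5=0, N6=0, N7=1, giving Y=1. Observed 0.
Test 1: faults giving observed 0 are {N2 stuck-at-0, N3 stuck-at-0, N6 stuck-at-1, N7 stuck-at-0}.
Test 2 (a=1, b=1, c=0, d=0): fault-free N1=0, N2=0, N3=1, N4=0, N5=0, N6=0, N7=1 → 1; observed 1. Eliminates N3 stuck-at-0, N6 stuck-at-1, N7 stuck-at-0.
Only N2 stuck-at-0 is consistent with every test.

N2 stuck-at-0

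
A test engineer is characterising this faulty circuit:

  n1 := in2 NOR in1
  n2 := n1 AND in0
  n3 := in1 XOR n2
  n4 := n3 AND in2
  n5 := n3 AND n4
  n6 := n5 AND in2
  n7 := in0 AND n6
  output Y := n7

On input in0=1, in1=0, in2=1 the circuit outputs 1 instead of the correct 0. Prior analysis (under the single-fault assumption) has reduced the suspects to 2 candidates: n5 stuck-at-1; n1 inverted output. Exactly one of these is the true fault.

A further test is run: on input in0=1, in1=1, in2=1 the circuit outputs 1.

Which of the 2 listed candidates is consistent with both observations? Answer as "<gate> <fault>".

Evaluate each candidate on input in0=1, in1=1, in2=1:
  n5 stuck-at-1: n1=0, n2=0, n3=1, n4=1, n5=1 [stuck-at-1], n6=1, n7=1 → 1 — matches
  n1 inverted output: n1=1 [inverted output], n2=1, n3=0, n4=0, n5=0, n6=0, n7=0 → 0 — eliminated
Only n5 stuck-at-1 reproduces the observed 1.

n5 stuck-at-1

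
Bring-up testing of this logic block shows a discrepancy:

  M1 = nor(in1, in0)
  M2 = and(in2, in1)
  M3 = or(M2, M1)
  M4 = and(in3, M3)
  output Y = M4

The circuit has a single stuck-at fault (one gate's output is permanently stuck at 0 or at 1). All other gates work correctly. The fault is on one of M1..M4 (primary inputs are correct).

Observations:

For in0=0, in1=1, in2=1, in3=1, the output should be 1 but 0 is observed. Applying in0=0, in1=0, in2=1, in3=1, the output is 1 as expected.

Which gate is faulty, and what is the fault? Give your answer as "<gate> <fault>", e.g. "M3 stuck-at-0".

M2 stuck-at-0

Fault-free values for test 1 (in0=0, in1=1, in2=1, in3=1): M1=0, M2=1, M3=1, M4=1, giving Y=1. Observed 0.
Test 1: faults giving observed 0 are {M2 stuck-at-0, M3 stuck-at-0, M4 stuck-at-0}.
Test 2 (in0=0, in1=0, in2=1, in3=1): fault-free M1=1, M2=0, M3=1, M4=1 → 1; observed 1. Eliminates M3 stuck-at-0, M4 stuck-at-0.
Only M2 stuck-at-0 is consistent with every test.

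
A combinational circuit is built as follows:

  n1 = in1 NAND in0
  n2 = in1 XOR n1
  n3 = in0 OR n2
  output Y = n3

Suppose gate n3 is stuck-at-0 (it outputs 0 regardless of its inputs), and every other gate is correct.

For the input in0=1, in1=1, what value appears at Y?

0

Propagate with n3 forced: n1=0, n2=1, n3=0 [stuck-at-0].
So Y = 0. (Without the fault it would be 1.)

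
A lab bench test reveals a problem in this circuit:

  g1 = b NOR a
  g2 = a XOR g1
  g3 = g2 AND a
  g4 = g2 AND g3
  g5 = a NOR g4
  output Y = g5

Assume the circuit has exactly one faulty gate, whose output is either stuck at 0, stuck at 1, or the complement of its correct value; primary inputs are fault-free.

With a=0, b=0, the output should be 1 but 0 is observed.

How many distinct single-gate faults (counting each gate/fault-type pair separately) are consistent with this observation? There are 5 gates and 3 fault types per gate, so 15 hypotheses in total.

Fault-free: g1=1, g2=1, g3=0, g4=0, g5=1 → 1. Observed 0.
  g1: none of the 3 fault types match ✗
  g2: none of the 3 fault types match ✗
  g3: stuck-at-1, inverted output ✓; others ✗
  g4: stuck-at-1, inverted output ✓; others ✗
  g5: stuck-at-0, inverted output ✓; others ✗
Consistent faults: {g3 stuck-at-1, g3 inverted output, g4 stuck-at-1, g4 inverted output, g5 stuck-at-0, g5 inverted output} — 6 in all.

6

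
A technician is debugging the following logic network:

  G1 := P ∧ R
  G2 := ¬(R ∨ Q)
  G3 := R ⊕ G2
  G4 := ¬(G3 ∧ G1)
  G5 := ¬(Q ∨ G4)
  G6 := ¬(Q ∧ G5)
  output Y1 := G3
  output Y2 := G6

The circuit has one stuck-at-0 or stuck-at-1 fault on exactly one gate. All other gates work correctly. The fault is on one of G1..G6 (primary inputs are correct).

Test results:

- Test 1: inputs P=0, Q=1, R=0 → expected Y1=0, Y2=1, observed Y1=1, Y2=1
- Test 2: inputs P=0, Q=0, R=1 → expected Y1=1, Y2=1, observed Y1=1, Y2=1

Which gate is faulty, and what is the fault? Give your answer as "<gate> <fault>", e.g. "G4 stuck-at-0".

G3 stuck-at-1

Fault-free values for test 1 (P=0, Q=1, R=0): G1=0, G2=0, G3=0, G4=1, G5=0, G6=1, giving Y1=0, Y2=1. Observed Y1=1, Y2=1.
Test 1: faults giving observed Y1=1, Y2=1 are {G2 stuck-at-1, G3 stuck-at-1}.
Test 2 (P=0, Q=0, R=1): fault-free G1=0, G2=0, G3=1, G4=1, G5=0, G6=1 → Y1=1, Y2=1; observed Y1=1, Y2=1. Eliminates G2 stuck-at-1.
Only G3 stuck-at-1 is consistent with every test.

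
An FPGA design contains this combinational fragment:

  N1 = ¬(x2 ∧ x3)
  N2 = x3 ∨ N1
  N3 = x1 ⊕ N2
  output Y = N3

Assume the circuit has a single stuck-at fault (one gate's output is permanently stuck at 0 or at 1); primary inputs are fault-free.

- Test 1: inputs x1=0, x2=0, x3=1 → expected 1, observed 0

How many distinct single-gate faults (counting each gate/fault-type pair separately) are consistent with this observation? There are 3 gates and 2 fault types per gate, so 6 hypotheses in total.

Fault-free: N1=1, N2=1, N3=1 → 1. Observed 0.
  N1 stuck-at-0: output 1 ✗
  N1 stuck-at-1: output 1 ✗
  N2 stuck-at-0: output 0 ✓
  N2 stuck-at-1: output 1 ✗
  N3 stuck-at-0: output 0 ✓
  N3 stuck-at-1: output 1 ✗
Consistent faults: {N2 stuck-at-0, N3 stuck-at-0} — 2 in all.

2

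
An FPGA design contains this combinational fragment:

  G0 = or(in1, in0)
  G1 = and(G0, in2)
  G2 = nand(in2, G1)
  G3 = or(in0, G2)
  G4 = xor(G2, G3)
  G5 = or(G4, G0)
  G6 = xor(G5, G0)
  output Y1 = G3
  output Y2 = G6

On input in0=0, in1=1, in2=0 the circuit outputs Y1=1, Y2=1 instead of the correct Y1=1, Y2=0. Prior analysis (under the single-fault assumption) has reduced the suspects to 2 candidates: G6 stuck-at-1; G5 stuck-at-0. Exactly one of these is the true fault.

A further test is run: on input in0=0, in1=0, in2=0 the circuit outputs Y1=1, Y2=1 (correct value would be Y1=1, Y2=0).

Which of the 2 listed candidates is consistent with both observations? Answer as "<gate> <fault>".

Evaluate each candidate on input in0=0, in1=0, in2=0:
  G6 stuck-at-1: G0=0, G1=0, G2=1, G3=1, G4=0, G5=0, G6=1 [stuck-at-1] → Y1=1, Y2=1 — matches
  G5 stuck-at-0: G0=0, G1=0, G2=1, G3=1, G4=0, G5=0 [stuck-at-0], G6=0 → Y1=1, Y2=0 — eliminated
Only G6 stuck-at-1 reproduces the observed Y1=1, Y2=1.

G6 stuck-at-1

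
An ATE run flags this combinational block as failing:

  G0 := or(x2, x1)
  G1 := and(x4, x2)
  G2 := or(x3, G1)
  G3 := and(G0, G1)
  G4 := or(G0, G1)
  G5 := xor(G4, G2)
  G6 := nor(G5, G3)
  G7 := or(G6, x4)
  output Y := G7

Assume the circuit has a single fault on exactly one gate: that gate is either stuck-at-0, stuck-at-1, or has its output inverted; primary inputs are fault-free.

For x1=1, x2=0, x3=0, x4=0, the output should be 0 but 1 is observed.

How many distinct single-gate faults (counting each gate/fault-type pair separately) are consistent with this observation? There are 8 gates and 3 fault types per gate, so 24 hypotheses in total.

Fault-free: G0=1, G1=0, G2=0, G3=0, G4=1, G5=1, G6=0, G7=0 → 0. Observed 1.
  G0: stuck-at-0, inverted output ✓; others ✗
  G1: none of the 3 fault types match ✗
  G2: stuck-at-1, inverted output ✓; others ✗
  G3: none of the 3 fault types match ✗
  G4: stuck-at-0, inverted output ✓; others ✗
  G5: stuck-at-0, inverted output ✓; others ✗
  G6: stuck-at-1, inverted output ✓; others ✗
  G7: stuck-at-1, inverted output ✓; others ✗
Consistent faults: {G0 stuck-at-0, G0 inverted output, G2 stuck-at-1, G2 inverted output, G4 stuck-at-0, G4 inverted output, G5 stuck-at-0, G5 inverted output, G6 stuck-at-1, G6 inverted output, G7 stuck-at-1, G7 inverted output} — 12 in all.

12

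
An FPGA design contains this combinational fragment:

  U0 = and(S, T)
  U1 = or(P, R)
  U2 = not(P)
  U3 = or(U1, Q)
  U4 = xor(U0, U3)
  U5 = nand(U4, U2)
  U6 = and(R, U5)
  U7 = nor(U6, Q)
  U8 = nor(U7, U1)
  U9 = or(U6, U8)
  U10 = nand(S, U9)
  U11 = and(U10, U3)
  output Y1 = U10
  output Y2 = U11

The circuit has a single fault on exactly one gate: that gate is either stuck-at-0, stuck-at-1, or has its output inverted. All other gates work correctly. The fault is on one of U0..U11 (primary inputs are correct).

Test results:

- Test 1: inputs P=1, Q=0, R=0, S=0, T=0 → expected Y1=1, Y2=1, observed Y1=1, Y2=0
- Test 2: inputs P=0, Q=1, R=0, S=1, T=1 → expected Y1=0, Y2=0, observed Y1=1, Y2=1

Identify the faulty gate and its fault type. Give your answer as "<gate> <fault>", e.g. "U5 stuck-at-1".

Fault-free values for test 1 (P=1, Q=0, R=0, S=0, T=0): U0=0, U1=1, U2=0, U3=1, U4=1, U5=1, U6=0, U7=1, U8=0, U9=0, U10=1, U11=1, giving Y1=1, Y2=1. Observed Y1=1, Y2=0.
Test 1: faults giving observed Y1=1, Y2=0 are {U1 stuck-at-0, U1 inverted output, U3 stuck-at-0, U3 inverted output, U11 stuck-at-0, U11 inverted output}.
Test 2 (P=0, Q=1, R=0, S=1, T=1): fault-free U0=1, U1=0, U2=1, U3=1, U4=0, U5=1, U6=0, U7=0, U8=1, U9=1, U10=0, U11=0 → Y1=0, Y2=0; observed Y1=1, Y2=1. Eliminates U1 stuck-at-0, U3 stuck-at-0, U3 inverted output, U11 stuck-at-0, U11 inverted output.
Only U1 inverted output is consistent with every test.

U1 inverted output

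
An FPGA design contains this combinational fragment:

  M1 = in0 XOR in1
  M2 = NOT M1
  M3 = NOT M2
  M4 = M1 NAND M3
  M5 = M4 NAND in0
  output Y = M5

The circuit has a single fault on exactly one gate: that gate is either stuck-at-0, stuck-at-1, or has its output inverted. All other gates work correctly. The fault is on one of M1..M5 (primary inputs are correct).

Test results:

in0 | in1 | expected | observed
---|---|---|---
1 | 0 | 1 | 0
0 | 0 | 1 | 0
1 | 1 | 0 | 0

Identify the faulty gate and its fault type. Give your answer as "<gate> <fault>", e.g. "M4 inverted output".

Fault-free values for test 1 (in0=1, in1=0): M1=1, M2=0, M3=1, M4=0, M5=1, giving Y=1. Observed 0.
Test 1: faults giving observed 0 are {M1 stuck-at-0, M1 inverted output, M2 stuck-at-1, M2 inverted output, M3 stuck-at-0, M3 inverted output, M4 stuck-at-1, M4 inverted output, M5 stuck-at-0, M5 inverted output}.
Test 2 (in0=0, in1=0): fault-free M1=0, M2=1, M3=0, M4=1, M5=1 → 1; observed 0. Eliminates M1 stuck-at-0, M1 inverted output, M2 stuck-at-1, M2 inverted output, M3 stuck-at-0, M3 inverted output, M4 stuck-at-1, M4 inverted output.
Test 3 (in0=1, in1=1): fault-free M1=0, M2=1, M3=0, M4=1, M5=0 → 0; observed 0. Eliminates M5 inverted output.
Only M5 stuck-at-0 is consistent with every test.

M5 stuck-at-0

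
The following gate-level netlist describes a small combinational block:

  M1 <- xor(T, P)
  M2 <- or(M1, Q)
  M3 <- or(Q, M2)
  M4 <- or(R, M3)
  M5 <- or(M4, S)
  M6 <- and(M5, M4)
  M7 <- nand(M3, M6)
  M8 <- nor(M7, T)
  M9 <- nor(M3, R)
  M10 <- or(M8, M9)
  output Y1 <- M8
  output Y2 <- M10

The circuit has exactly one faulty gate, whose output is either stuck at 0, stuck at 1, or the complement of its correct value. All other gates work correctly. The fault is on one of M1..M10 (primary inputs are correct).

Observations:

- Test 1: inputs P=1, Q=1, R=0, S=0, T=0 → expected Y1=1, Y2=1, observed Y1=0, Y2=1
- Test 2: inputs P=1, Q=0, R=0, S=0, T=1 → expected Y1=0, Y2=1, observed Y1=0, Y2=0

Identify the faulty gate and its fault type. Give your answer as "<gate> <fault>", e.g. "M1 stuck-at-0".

M3 inverted output

Fault-free values for test 1 (P=1, Q=1, R=0, S=0, T=0): M1=1, M2=1, M3=1, M4=1, M5=1, M6=1, M7=0, M8=1, M9=0, M10=1, giving Y1=1, Y2=1. Observed Y1=0, Y2=1.
Test 1: faults giving observed Y1=0, Y2=1 are {M3 stuck-at-0, M3 inverted output}.
Test 2 (P=1, Q=0, R=0, S=0, T=1): fault-free M1=0, M2=0, M3=0, M4=0, M5=0, M6=0, M7=1, M8=0, M9=1, M10=1 → Y1=0, Y2=1; observed Y1=0, Y2=0. Eliminates M3 stuck-at-0.
Only M3 inverted output is consistent with every test.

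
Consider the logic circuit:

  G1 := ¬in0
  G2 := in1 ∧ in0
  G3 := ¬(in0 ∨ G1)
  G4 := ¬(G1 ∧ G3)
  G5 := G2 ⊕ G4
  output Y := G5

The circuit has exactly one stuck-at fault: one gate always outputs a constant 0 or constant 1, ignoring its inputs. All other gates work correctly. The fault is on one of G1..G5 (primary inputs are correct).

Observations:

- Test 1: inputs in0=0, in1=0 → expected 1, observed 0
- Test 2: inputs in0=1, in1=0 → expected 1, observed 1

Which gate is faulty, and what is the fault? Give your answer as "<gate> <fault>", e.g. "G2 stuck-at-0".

Fault-free values for test 1 (in0=0, in1=0): G1=1, G2=0, G3=0, G4=1, G5=1, giving Y=1. Observed 0.
Test 1: faults giving observed 0 are {G2 stuck-at-1, G3 stuck-at-1, G4 stuck-at-0, G5 stuck-at-0}.
Test 2 (in0=1, in1=0): fault-free G1=0, G2=0, G3=0, G4=1, G5=1 → 1; observed 1. Eliminates G2 stuck-at-1, G4 stuck-at-0, G5 stuck-at-0.
Only G3 stuck-at-1 is consistent with every test.

G3 stuck-at-1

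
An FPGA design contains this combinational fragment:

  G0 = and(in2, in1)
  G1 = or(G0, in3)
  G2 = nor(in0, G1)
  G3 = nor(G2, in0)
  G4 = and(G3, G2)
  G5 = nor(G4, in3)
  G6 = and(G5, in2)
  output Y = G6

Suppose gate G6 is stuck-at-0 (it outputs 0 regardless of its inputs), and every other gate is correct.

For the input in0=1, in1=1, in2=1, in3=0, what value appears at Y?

Propagate with G6 forced: G0=1, G1=1, G2=0, G3=0, G4=0, G5=1, G6=0 [stuck-at-0].
So Y = 0. (Without the fault it would be 1.)

0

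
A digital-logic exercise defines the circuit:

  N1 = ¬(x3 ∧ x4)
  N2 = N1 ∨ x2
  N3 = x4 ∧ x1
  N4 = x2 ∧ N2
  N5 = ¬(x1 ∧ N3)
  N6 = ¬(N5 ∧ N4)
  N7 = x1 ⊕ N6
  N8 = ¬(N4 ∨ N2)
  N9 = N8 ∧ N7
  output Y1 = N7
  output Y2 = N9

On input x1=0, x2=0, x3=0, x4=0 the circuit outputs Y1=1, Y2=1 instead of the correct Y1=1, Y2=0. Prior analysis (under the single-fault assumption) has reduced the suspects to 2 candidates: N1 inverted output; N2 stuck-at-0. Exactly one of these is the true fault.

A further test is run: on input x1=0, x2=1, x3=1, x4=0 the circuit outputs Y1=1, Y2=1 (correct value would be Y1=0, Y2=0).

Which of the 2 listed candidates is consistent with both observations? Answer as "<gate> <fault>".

N2 stuck-at-0

Evaluate each candidate on input x1=0, x2=1, x3=1, x4=0:
  N1 inverted output: N1=0 [inverted output], N2=1, N3=0, N4=1, N5=1, N6=0, N7=0, N8=0, N9=0 → Y1=0, Y2=0 — eliminated
  N2 stuck-at-0: N1=1, N2=0 [stuck-at-0], N3=0, N4=0, N5=1, N6=1, N7=1, N8=1, N9=1 → Y1=1, Y2=1 — matches
Only N2 stuck-at-0 reproduces the observed Y1=1, Y2=1.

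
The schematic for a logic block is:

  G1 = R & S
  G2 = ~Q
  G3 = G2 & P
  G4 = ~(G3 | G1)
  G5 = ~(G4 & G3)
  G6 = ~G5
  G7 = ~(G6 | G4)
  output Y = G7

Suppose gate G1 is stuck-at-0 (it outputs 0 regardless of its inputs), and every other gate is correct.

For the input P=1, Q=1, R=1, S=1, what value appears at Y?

Propagate with G1 forced: G1=0 [stuck-at-0], G2=0, G3=0, G4=1, G5=1, G6=0, G7=0.
So Y = 0. (Without the fault it would be 1.)

0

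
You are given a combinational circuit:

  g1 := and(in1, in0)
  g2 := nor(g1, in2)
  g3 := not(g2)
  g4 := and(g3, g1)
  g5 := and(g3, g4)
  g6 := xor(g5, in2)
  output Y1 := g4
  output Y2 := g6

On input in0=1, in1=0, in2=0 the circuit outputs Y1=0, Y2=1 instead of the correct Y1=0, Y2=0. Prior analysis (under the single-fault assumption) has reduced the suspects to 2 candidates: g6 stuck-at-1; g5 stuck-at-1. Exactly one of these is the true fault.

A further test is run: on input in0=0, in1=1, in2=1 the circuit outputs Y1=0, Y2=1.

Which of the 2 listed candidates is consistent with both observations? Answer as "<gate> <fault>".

Evaluate each candidate on input in0=0, in1=1, in2=1:
  g6 stuck-at-1: g1=0, g2=0, g3=1, g4=0, g5=0, g6=1 [stuck-at-1] → Y1=0, Y2=1 — matches
  g5 stuck-at-1: g1=0, g2=0, g3=1, g4=0, g5=1 [stuck-at-1], g6=0 → Y1=0, Y2=0 — eliminated
Only g6 stuck-at-1 reproduces the observed Y1=0, Y2=1.

g6 stuck-at-1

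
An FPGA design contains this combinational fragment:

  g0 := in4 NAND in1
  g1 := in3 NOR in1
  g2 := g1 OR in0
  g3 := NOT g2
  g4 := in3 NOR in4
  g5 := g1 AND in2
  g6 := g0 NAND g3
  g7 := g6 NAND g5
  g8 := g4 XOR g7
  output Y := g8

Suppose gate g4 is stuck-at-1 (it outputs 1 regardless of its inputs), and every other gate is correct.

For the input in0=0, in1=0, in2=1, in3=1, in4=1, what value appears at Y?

0

Propagate with g4 forced: g0=1, g1=0, g2=0, g3=1, g4=1 [stuck-at-1], g5=0, g6=0, g7=1, g8=0.
So Y = 0. (Without the fault it would be 1.)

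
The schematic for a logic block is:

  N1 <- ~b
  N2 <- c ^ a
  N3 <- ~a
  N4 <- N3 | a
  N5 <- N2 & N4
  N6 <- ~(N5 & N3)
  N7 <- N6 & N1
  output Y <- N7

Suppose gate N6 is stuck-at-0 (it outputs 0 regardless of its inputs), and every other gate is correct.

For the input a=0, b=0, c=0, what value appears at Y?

0

Propagate with N6 forced: N1=1, N2=0, N3=1, N4=1, N5=0, N6=0 [stuck-at-0], N7=0.
So Y = 0. (Without the fault it would be 1.)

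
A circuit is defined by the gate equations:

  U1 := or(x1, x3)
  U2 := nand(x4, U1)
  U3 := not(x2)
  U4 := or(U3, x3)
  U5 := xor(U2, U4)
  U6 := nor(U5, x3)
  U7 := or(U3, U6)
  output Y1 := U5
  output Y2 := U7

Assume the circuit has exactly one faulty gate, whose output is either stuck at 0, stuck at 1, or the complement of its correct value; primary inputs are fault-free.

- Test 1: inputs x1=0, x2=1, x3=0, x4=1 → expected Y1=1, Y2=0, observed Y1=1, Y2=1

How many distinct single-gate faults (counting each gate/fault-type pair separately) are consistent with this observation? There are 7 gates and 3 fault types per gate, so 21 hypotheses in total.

Fault-free: U1=0, U2=1, U3=0, U4=0, U5=1, U6=0, U7=0 → Y1=1, Y2=0. Observed Y1=1, Y2=1.
  U1: none of the 3 fault types match ✗
  U2: none of the 3 fault types match ✗
  U3: none of the 3 fault types match ✗
  U4: none of the 3 fault types match ✗
  U5: none of the 3 fault types match ✗
  U6: stuck-at-1, inverted output ✓; others ✗
  U7: stuck-at-1, inverted output ✓; others ✗
Consistent faults: {U6 stuck-at-1, U6 inverted output, U7 stuck-at-1, U7 inverted output} — 4 in all.

4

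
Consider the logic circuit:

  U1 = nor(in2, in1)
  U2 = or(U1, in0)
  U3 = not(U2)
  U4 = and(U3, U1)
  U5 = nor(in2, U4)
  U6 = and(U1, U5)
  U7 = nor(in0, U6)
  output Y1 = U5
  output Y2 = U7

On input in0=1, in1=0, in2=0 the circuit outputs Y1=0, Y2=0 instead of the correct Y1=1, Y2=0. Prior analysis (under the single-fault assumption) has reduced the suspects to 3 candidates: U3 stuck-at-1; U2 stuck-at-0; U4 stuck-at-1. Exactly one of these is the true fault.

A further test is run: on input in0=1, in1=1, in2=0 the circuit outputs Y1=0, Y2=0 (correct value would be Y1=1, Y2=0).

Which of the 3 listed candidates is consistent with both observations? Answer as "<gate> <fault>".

U4 stuck-at-1

Evaluate each candidate on input in0=1, in1=1, in2=0:
  U3 stuck-at-1: U1=0, U2=1, U3=1 [stuck-at-1], U4=0, U5=1, U6=0, U7=0 → Y1=1, Y2=0 — eliminated
  U2 stuck-at-0: U1=0, U2=0 [stuck-at-0], U3=1, U4=0, U5=1, U6=0, U7=0 → Y1=1, Y2=0 — eliminated
  U4 stuck-at-1: U1=0, U2=1, U3=0, U4=1 [stuck-at-1], U5=0, U6=0, U7=0 → Y1=0, Y2=0 — matches
Only U4 stuck-at-1 reproduces the observed Y1=0, Y2=0.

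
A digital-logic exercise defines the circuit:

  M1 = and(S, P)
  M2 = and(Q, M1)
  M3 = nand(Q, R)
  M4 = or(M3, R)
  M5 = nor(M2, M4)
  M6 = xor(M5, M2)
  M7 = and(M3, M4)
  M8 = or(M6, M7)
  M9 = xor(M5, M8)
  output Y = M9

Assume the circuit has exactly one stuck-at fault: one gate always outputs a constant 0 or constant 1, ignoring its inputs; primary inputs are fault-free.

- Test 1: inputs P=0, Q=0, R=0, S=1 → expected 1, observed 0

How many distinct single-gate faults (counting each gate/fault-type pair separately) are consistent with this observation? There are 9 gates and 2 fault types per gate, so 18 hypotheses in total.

6

Fault-free: M1=0, M2=0, M3=1, M4=1, M5=0, M6=0, M7=1, M8=1, M9=1 → 1. Observed 0.
  M1: none of the 2 fault types match ✗
  M2: none of the 2 fault types match ✗
  M3: stuck-at-0 ✓; others ✗
  M4: stuck-at-0 ✓; others ✗
  M5: stuck-at-1 ✓; others ✗
  M6: none of the 2 fault types match ✗
  M7: stuck-at-0 ✓; others ✗
  M8: stuck-at-0 ✓; others ✗
  M9: stuck-at-0 ✓; others ✗
Consistent faults: {M3 stuck-at-0, M4 stuck-at-0, M5 stuck-at-1, M7 stuck-at-0, M8 stuck-at-0, M9 stuck-at-0} — 6 in all.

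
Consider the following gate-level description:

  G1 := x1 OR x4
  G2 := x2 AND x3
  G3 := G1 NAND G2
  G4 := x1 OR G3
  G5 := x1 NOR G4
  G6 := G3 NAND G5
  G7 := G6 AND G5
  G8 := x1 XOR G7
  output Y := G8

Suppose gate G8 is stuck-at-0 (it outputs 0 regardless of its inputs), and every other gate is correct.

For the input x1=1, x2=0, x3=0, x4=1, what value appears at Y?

0

Propagate with G8 forced: G1=1, G2=0, G3=1, G4=1, G5=0, G6=1, G7=0, G8=0 [stuck-at-0].
So Y = 0. (Without the fault it would be 1.)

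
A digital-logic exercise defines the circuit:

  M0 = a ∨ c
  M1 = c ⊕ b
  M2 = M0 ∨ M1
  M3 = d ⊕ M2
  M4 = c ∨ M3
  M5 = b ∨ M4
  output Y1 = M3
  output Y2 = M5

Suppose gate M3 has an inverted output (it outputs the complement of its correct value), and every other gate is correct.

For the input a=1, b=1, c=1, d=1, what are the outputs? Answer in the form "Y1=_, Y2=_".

Y1=1, Y2=1

Propagate with M3 forced: M0=1, M1=0, M2=1, M3=1 [inverted output], M4=1, M5=1.
So the outputs are Y1=1, Y2=1. (Without the fault they would be Y1=0, Y2=1.)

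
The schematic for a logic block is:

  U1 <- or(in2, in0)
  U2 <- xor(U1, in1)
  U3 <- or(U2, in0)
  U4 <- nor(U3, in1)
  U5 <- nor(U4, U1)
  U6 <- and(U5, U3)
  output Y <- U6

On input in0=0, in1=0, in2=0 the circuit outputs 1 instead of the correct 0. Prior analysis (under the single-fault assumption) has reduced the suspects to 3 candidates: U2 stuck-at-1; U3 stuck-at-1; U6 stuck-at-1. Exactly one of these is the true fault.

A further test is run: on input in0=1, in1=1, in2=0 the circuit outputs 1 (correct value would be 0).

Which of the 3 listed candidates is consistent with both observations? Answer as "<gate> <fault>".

Evaluate each candidate on input in0=1, in1=1, in2=0:
  U2 stuck-at-1: U1=1, U2=1 [stuck-at-1], U3=1, U4=0, U5=0, U6=0 → 0 — eliminated
  U3 stuck-at-1: U1=1, U2=0, U3=1 [stuck-at-1], U4=0, U5=0, U6=0 → 0 — eliminated
  U6 stuck-at-1: U1=1, U2=0, U3=1, U4=0, U5=0, U6=1 [stuck-at-1] → 1 — matches
Only U6 stuck-at-1 reproduces the observed 1.

U6 stuck-at-1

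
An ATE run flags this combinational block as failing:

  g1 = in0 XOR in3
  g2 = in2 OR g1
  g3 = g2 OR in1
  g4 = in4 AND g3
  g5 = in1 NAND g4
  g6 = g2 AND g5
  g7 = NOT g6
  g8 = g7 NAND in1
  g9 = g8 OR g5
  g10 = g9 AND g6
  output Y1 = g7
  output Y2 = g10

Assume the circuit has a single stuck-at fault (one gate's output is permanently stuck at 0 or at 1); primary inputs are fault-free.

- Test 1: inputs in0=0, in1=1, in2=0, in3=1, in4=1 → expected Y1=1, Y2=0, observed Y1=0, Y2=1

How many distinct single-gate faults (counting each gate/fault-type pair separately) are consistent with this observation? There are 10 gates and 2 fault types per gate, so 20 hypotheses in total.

4

Fault-free: g1=1, g2=1, g3=1, g4=1, g5=0, g6=0, g7=1, g8=0, g9=0, g10=0 → Y1=1, Y2=0. Observed Y1=0, Y2=1.
  g1: none of the 2 fault types match ✗
  g2: none of the 2 fault types match ✗
  g3: stuck-at-0 ✓; others ✗
  g4: stuck-at-0 ✓; others ✗
  g5: stuck-at-1 ✓; others ✗
  g6: stuck-at-1 ✓; others ✗
  g7: none of the 2 fault types match ✗
  g8: none of the 2 fault types match ✗
  g9: none of the 2 fault types match ✗
  g10: none of the 2 fault types match ✗
Consistent faults: {g3 stuck-at-0, g4 stuck-at-0, g5 stuck-at-1, g6 stuck-at-1} — 4 in all.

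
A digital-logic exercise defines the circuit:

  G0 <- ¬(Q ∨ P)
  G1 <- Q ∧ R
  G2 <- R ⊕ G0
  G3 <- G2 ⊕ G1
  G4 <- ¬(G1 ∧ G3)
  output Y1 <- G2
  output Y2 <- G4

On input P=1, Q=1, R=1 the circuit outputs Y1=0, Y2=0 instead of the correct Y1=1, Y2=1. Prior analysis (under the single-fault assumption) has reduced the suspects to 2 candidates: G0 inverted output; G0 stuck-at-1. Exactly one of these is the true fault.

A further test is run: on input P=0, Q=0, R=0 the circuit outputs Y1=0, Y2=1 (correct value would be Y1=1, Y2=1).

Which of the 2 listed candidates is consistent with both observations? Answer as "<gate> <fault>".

Evaluate each candidate on input P=0, Q=0, R=0:
  G0 inverted output: G0=0 [inverted output], G1=0, G2=0, G3=0, G4=1 → Y1=0, Y2=1 — matches
  G0 stuck-at-1: G0=1 [stuck-at-1], G1=0, G2=1, G3=1, G4=1 → Y1=1, Y2=1 — eliminated
Only G0 inverted output reproduces the observed Y1=0, Y2=1.

G0 inverted output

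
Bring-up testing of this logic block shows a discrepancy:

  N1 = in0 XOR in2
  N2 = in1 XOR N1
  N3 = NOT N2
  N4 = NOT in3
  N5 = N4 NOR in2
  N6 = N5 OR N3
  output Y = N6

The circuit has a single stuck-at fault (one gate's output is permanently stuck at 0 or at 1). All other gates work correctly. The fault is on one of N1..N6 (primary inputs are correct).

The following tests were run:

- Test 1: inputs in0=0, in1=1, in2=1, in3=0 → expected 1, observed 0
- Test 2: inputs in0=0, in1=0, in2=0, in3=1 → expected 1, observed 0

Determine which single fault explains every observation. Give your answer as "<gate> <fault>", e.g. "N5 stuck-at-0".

N6 stuck-at-0

Fault-free values for test 1 (in0=0, in1=1, in2=1, in3=0): N1=1, N2=0, N3=1, N4=1, N5=0, N6=1, giving Y=1. Observed 0.
Test 1: faults giving observed 0 are {N1 stuck-at-0, N2 stuck-at-1, N3 stuck-at-0, N6 stuck-at-0}.
Test 2 (in0=0, in1=0, in2=0, in3=1): fault-free N1=0, N2=0, N3=1, N4=0, N5=1, N6=1 → 1; observed 0. Eliminates N1 stuck-at-0, N2 stuck-at-1, N3 stuck-at-0.
Only N6 stuck-at-0 is consistent with every test.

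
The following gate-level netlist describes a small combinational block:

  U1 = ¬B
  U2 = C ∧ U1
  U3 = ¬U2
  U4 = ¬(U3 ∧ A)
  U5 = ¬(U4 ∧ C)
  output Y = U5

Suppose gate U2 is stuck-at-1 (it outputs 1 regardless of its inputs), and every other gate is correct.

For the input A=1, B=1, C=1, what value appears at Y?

0

Propagate with U2 forced: U1=0, U2=1 [stuck-at-1], U3=0, U4=1, U5=0.
So Y = 0. (Without the fault it would be 1.)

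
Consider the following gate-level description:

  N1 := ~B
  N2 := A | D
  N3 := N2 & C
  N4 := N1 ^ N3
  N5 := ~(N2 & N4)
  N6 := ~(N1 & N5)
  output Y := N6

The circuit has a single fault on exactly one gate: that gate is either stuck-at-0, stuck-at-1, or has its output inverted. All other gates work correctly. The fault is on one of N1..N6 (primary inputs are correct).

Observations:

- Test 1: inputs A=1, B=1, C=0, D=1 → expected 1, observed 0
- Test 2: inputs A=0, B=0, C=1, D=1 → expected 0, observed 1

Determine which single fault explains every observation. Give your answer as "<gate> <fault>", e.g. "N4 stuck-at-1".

N6 inverted output

Fault-free values for test 1 (A=1, B=1, C=0, D=1): N1=0, N2=1, N3=0, N4=0, N5=1, N6=1, giving Y=1. Observed 0.
Test 1: faults giving observed 0 are {N6 stuck-at-0, N6 inverted output}.
Test 2 (A=0, B=0, C=1, D=1): fault-free N1=1, N2=1, N3=1, N4=0, N5=1, N6=0 → 0; observed 1. Eliminates N6 stuck-at-0.
Only N6 inverted output is consistent with every test.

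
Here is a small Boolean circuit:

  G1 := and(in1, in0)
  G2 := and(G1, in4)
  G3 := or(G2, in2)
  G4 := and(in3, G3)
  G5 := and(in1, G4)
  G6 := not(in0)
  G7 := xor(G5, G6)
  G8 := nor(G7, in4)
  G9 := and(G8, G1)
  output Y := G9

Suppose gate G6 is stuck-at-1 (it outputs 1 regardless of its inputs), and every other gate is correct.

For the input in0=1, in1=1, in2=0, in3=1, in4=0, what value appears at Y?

Propagate with G6 forced: G1=1, G2=0, G3=0, G4=0, G5=0, G6=1 [stuck-at-1], G7=1, G8=0, G9=0.
So Y = 0. (Without the fault it would be 1.)

0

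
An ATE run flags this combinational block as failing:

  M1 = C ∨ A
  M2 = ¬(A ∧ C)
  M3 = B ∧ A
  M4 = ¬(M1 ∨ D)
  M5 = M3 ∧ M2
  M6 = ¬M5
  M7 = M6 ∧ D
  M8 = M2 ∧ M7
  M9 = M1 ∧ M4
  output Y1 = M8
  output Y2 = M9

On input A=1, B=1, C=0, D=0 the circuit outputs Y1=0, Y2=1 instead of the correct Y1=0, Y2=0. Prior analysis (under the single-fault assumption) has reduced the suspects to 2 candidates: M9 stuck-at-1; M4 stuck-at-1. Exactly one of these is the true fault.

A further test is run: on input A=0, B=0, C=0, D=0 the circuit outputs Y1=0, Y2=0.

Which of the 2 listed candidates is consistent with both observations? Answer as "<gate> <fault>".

Evaluate each candidate on input A=0, B=0, C=0, D=0:
  M9 stuck-at-1: M1=0, M2=1, M3=0, M4=1, M5=0, M6=1, M7=0, M8=0, M9=1 [stuck-at-1] → Y1=0, Y2=1 — eliminated
  M4 stuck-at-1: M1=0, M2=1, M3=0, M4=1 [stuck-at-1], M5=0, M6=1, M7=0, M8=0, M9=0 → Y1=0, Y2=0 — matches
Only M4 stuck-at-1 reproduces the observed Y1=0, Y2=0.

M4 stuck-at-1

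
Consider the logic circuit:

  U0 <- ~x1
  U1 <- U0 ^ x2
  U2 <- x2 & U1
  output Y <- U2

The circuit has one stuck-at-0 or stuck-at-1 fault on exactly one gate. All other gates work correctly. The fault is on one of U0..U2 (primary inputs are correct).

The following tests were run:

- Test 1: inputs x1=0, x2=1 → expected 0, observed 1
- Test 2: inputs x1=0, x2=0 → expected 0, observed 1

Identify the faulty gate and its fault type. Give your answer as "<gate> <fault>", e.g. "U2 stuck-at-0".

Fault-free values for test 1 (x1=0, x2=1): U0=1, U1=0, U2=0, giving Y=0. Observed 1.
Test 1: faults giving observed 1 are {U0 stuck-at-0, U1 stuck-at-1, U2 stuck-at-1}.
Test 2 (x1=0, x2=0): fault-free U0=1, U1=1, U2=0 → 0; observed 1. Eliminates U0 stuck-at-0, U1 stuck-at-1.
Only U2 stuck-at-1 is consistent with every test.

U2 stuck-at-1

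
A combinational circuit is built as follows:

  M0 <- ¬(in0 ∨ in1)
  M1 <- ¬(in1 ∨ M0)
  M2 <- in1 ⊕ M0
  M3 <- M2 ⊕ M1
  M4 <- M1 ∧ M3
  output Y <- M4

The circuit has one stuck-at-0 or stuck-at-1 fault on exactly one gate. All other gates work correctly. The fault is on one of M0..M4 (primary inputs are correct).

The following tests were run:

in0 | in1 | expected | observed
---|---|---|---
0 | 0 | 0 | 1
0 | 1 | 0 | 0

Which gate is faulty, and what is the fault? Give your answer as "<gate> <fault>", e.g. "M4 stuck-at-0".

M0 stuck-at-0

Fault-free values for test 1 (in0=0, in1=0): M0=1, M1=0, M2=1, M3=1, M4=0, giving Y=0. Observed 1.
Test 1: faults giving observed 1 are {M0 stuck-at-0, M4 stuck-at-1}.
Test 2 (in0=0, in1=1): fault-free M0=0, M1=0, M2=1, M3=1, M4=0 → 0; observed 0. Eliminates M4 stuck-at-1.
Only M0 stuck-at-0 is consistent with every test.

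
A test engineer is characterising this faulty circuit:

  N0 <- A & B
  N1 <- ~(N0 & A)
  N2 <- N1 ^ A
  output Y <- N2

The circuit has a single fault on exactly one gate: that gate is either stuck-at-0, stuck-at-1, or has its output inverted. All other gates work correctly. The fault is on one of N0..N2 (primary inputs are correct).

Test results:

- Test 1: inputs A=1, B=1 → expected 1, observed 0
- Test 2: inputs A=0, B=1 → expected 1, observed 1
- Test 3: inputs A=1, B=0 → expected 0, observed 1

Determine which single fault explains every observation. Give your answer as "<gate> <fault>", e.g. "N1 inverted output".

N0 inverted output

Fault-free values for test 1 (A=1, B=1): N0=1, N1=0, N2=1, giving Y=1. Observed 0.
Test 1: faults giving observed 0 are {N0 stuck-at-0, N0 inverted output, N1 stuck-at-1, N1 inverted output, N2 stuck-at-0, N2 inverted output}.
Test 2 (A=0, B=1): fault-free N0=0, N1=1, N2=1 → 1; observed 1. Eliminates N1 inverted output, N2 stuck-at-0, N2 inverted output.
Test 3 (A=1, B=0): fault-free N0=0, N1=1, N2=0 → 0; observed 1. Eliminates N0 stuck-at-0, N1 stuck-at-1.
Only N0 inverted output is consistent with every test.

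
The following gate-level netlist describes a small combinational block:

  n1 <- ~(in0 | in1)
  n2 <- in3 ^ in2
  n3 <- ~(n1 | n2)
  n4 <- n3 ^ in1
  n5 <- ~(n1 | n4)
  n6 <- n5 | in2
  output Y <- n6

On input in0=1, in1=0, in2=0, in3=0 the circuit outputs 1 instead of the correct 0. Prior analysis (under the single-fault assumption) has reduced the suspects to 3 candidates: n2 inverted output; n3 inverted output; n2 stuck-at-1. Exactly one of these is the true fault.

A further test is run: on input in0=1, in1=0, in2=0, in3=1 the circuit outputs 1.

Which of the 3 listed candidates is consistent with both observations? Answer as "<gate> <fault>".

Evaluate each candidate on input in0=1, in1=0, in2=0, in3=1:
  n2 inverted output: n1=0, n2=0 [inverted output], n3=1, n4=1, n5=0, n6=0 → 0 — eliminated
  n3 inverted output: n1=0, n2=1, n3=1 [inverted output], n4=1, n5=0, n6=0 → 0 — eliminated
  n2 stuck-at-1: n1=0, n2=1 [stuck-at-1], n3=0, n4=0, n5=1, n6=1 → 1 — matches
Only n2 stuck-at-1 reproduces the observed 1.

n2 stuck-at-1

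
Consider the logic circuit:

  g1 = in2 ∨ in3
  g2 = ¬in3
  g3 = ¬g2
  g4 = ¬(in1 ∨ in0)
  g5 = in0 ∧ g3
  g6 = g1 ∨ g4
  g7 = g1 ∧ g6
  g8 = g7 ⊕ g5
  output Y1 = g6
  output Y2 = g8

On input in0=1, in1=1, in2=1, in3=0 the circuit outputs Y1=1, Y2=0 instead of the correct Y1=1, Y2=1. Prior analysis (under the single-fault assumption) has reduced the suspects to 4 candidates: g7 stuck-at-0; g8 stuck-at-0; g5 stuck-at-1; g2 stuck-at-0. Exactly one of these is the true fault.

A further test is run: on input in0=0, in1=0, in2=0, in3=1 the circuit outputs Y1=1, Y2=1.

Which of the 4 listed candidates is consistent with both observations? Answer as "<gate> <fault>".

g2 stuck-at-0

Evaluate each candidate on input in0=0, in1=0, in2=0, in3=1:
  g7 stuck-at-0: g1=1, g2=0, g3=1, g4=1, g5=0, g6=1, g7=0 [stuck-at-0], g8=0 → Y1=1, Y2=0 — eliminated
  g8 stuck-at-0: g1=1, g2=0, g3=1, g4=1, g5=0, g6=1, g7=1, g8=0 [stuck-at-0] → Y1=1, Y2=0 — eliminated
  g5 stuck-at-1: g1=1, g2=0, g3=1, g4=1, g5=1 [stuck-at-1], g6=1, g7=1, g8=0 → Y1=1, Y2=0 — eliminated
  g2 stuck-at-0: g1=1, g2=0 [stuck-at-0], g3=1, g4=1, g5=0, g6=1, g7=1, g8=1 → Y1=1, Y2=1 — matches
Only g2 stuck-at-0 reproduces the observed Y1=1, Y2=1.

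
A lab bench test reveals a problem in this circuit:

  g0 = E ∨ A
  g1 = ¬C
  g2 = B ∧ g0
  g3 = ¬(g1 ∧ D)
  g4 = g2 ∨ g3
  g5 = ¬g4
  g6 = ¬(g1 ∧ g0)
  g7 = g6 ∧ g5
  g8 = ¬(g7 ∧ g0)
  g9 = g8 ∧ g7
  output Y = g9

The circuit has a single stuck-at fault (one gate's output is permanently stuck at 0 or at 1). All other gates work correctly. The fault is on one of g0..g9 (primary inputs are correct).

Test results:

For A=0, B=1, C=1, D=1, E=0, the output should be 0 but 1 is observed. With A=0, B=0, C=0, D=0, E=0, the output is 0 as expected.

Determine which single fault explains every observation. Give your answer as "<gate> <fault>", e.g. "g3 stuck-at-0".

Fault-free values for test 1 (A=0, B=1, C=1, D=1, E=0): g0=0, g1=0, g2=0, g3=1, g4=1, g5=0, g6=1, g7=0, g8=1, g9=0, giving Y=0. Observed 1.
Test 1: faults giving observed 1 are {g1 stuck-at-1, g3 stuck-at-0, g4 stuck-at-0, g5 stuck-at-1, g7 stuck-at-1, g9 stuck-at-1}.
Test 2 (A=0, B=0, C=0, D=0, E=0): fault-free g0=0, g1=1, g2=0, g3=1, g4=1, g5=0, g6=1, g7=0, g8=1, g9=0 → 0; observed 0. Eliminates g3 stuck-at-0, g4 stuck-at-0, g5 stuck-at-1, g7 stuck-at-1, g9 stuck-at-1.
Only g1 stuck-at-1 is consistent with every test.

g1 stuck-at-1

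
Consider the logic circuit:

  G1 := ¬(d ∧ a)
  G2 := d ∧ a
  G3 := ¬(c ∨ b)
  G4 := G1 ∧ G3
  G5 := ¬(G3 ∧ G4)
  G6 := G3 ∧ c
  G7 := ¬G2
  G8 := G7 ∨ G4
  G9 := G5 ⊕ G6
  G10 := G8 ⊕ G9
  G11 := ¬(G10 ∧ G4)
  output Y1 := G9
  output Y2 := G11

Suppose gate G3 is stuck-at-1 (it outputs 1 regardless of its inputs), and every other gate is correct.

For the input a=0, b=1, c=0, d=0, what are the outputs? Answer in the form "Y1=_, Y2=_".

Y1=0, Y2=0

Propagate with G3 forced: G1=1, G2=0, G3=1 [stuck-at-1], G4=1, G5=0, G6=0, G7=1, G8=1, G9=0, G10=1, G11=0.
So the outputs are Y1=0, Y2=0. (Without the fault they would be Y1=1, Y2=1.)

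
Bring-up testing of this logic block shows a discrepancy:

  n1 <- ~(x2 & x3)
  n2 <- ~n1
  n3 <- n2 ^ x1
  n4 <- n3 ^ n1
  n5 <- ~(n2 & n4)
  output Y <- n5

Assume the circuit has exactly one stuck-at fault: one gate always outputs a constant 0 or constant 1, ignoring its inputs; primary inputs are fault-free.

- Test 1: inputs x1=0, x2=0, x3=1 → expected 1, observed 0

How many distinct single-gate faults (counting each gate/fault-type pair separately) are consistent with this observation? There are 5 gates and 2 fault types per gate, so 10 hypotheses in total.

2

Fault-free: n1=1, n2=0, n3=0, n4=1, n5=1 → 1. Observed 0.
  n1 stuck-at-0: output 0 ✓
  n1 stuck-at-1: output 1 ✗
  n2 stuck-at-0: output 1 ✗
  n2 stuck-at-1: output 1 ✗
  n3 stuck-at-0: output 1 ✗
  n3 stuck-at-1: output 1 ✗
  n4 stuck-at-0: output 1 ✗
  n4 stuck-at-1: output 1 ✗
  n5 stuck-at-0: output 0 ✓
  n5 stuck-at-1: output 1 ✗
Consistent faults: {n1 stuck-at-0, n5 stuck-at-0} — 2 in all.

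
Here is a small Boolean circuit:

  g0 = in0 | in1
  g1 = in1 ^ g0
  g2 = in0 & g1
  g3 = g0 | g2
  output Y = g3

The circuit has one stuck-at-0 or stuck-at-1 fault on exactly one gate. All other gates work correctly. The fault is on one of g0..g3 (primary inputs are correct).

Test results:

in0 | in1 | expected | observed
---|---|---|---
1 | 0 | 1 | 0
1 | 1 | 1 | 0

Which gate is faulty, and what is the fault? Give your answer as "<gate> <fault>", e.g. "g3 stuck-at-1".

g3 stuck-at-0

Fault-free values for test 1 (in0=1, in1=0): g0=1, g1=1, g2=1, g3=1, giving Y=1. Observed 0.
Test 1: faults giving observed 0 are {g0 stuck-at-0, g3 stuck-at-0}.
Test 2 (in0=1, in1=1): fault-free g0=1, g1=0, g2=0, g3=1 → 1; observed 0. Eliminates g0 stuck-at-0.
Only g3 stuck-at-0 is consistent with every test.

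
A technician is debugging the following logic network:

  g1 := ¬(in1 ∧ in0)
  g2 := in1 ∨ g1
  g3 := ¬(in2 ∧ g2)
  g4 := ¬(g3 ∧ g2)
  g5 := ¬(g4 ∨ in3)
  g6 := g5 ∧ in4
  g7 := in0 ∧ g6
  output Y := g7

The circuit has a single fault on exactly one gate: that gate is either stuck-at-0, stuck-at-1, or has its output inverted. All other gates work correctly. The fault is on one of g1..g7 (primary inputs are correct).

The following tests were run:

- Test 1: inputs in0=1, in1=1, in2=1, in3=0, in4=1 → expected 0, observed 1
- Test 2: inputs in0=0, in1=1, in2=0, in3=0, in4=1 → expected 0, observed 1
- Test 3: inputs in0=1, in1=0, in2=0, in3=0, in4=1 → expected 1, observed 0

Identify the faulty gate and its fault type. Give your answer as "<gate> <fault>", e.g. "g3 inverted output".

g7 inverted output

Fault-free values for test 1 (in0=1, in1=1, in2=1, in3=0, in4=1): g1=0, g2=1, g3=0, g4=1, g5=0, g6=0, g7=0, giving Y=0. Observed 1.
Test 1: faults giving observed 1 are {g3 stuck-at-1, g3 inverted output, g4 stuck-at-0, g4 inverted output, g5 stuck-at-1, g5 inverted output, g6 stuck-at-1, g6 inverted output, g7 stuck-at-1, g7 inverted output}.
Test 2 (in0=0, in1=1, in2=0, in3=0, in4=1): fault-free g1=1, g2=1, g3=1, g4=0, g5=1, g6=1, g7=0 → 0; observed 1. Eliminates g3 stuck-at-1, g3 inverted output, g4 stuck-at-0, g4 inverted output, g5 stuck-at-1, g5 inverted output, g6 stuck-at-1, g6 inverted output.
Test 3 (in0=1, in1=0, in2=0, in3=0, in4=1): fault-free g1=1, g2=1, g3=1, g4=0, g5=1, g6=1, g7=1 → 1; observed 0. Eliminates g7 stuck-at-1.
Only g7 inverted output is consistent with every test.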